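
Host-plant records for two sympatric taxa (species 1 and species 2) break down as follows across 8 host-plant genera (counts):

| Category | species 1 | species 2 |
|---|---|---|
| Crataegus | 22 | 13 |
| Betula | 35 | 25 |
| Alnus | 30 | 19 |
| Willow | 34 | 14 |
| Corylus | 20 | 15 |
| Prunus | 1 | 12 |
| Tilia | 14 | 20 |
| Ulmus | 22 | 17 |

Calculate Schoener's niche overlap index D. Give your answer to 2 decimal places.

Proportions for species 1 (n=178): 22/178=0.1236, 35/178=0.1966, 30/178=0.1685, 34/178=0.1910, 20/178=0.1124, 1/178=0.0056, 14/178=0.0787, 22/178=0.1236
Proportions for species 2 (n=135): 13/135=0.0963, 25/135=0.1852, 19/135=0.1407, 14/135=0.1037, 15/135=0.1111, 12/135=0.0889, 20/135=0.1481, 17/135=0.1259
Σ|p₁ᵢ − p₂ᵢ| = 0.0273 + 0.0114 + 0.0278 + 0.0873 + 0.0013 + 0.0833 + 0.0694 + 0.0023 = 0.3101
D = 1 − ½ × 0.3101 = 1 − 0.15505 = 0.84495

0.84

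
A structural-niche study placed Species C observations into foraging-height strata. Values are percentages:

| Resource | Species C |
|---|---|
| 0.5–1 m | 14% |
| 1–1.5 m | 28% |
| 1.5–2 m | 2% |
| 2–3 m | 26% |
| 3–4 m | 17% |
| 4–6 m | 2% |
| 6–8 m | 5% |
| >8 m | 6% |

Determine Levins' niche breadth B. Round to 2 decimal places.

4.97

Convert percentages to proportions (divide by 100).
Σpᵢ² = 0.14² + 0.28² + 0.02² + 0.26² + 0.17² + 0.02² + 0.05² + 0.06² = 0.0196 + 0.0784 + 0.0004 + 0.0676 + 0.0289 + 0.0004 + 0.0025 + 0.0036 = 0.2014
B = 1 / 0.2014 = 4.9652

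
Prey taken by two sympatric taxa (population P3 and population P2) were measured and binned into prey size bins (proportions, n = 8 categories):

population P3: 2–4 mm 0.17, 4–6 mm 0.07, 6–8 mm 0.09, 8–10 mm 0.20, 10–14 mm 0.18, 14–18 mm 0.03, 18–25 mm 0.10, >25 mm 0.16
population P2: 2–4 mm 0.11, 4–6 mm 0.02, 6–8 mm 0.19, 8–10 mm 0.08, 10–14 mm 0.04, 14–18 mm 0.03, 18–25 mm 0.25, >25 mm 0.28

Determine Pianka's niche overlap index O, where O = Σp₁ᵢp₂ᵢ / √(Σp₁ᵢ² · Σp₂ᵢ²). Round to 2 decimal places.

0.76

Σ p₁ᵢp₂ᵢ = 0.0187 + 0.0014 + 0.0171 + 0.0160 + 0.0072 + 0.0009 + 0.0250 + 0.0448 = 0.1311
Σp_1ᵢ² = 0.17² + 0.07² + 0.09² + 0.20² + 0.18² + 0.03² + 0.10² + 0.16² = 0.0289 + 0.0049 + 0.0081 + 0.0400 + 0.0324 + 0.0009 + 0.0100 + 0.0256 = 0.1508
Σp_2ᵢ² = 0.11² + 0.02² + 0.19² + 0.08² + 0.04² + 0.03² + 0.25² + 0.28² = 0.0121 + 0.0004 + 0.0361 + 0.0064 + 0.0016 + 0.0009 + 0.0625 + 0.0784 = 0.1984
O = 0.1311 / √(0.1508 × 0.1984) = 0.1311 / 0.17297 = 0.7579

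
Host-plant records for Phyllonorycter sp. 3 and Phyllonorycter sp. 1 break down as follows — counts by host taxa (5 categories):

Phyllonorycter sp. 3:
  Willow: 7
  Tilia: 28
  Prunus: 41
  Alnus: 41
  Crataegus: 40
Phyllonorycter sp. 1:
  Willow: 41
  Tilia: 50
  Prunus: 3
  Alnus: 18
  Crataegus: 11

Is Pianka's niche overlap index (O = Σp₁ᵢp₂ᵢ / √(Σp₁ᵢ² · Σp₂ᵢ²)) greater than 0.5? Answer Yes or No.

Proportions for Phyllonorycter sp. 3 (n=157): 7/157=0.0446, 28/157=0.1783, 41/157=0.2611, 41/157=0.2611, 40/157=0.2548
Proportions for Phyllonorycter sp. 1 (n=123): 41/123=0.3333, 50/123=0.4065, 3/123=0.0244, 18/123=0.1463, 11/123=0.0894
Σ p₁ᵢp₂ᵢ = 0.014865 + 0.072479 + 0.006371 + 0.038199 + 0.022779 = 0.154693
Σp_1ᵢ² = 0.0446² + 0.1783² + 0.2611² + 0.2611² + 0.2548² = 0.001989 + 0.031791 + 0.068173 + 0.068173 + 0.064923 = 0.235049
Σp_2ᵢ² = 0.3333² + 0.4065² + 0.0244² + 0.1463² + 0.0894² = 0.111089 + 0.165242 + 0.000595 + 0.021404 + 0.007992 = 0.306322
O = 0.154693 / √(0.235049 × 0.306322) = 0.154693 / 0.2683294 = 0.5765
O = 0.5765 > 0.5 → Yes.

Yes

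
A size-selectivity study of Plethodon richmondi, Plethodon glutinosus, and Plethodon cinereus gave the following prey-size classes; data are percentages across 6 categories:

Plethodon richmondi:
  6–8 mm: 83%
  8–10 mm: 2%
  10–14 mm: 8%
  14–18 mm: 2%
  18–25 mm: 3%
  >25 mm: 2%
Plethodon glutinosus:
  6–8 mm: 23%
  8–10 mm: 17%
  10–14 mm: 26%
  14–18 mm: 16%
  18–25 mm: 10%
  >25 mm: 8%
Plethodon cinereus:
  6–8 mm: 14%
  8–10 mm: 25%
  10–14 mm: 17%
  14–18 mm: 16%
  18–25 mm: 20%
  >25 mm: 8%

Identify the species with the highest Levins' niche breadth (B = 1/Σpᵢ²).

Convert percentages to proportions (divide by 100).
Σp_richᵢ² = 0.83² + 0.02² + 0.08² + 0.02² + 0.03² + 0.02² = 0.6889 + 0.0004 + 0.0064 + 0.0004 + 0.0009 + 0.0004 = 0.6974
B_rich = 1 / 0.6974 = 1.4339
Σp_glutᵢ² = 0.23² + 0.17² + 0.26² + 0.16² + 0.10² + 0.08² = 0.0529 + 0.0289 + 0.0676 + 0.0256 + 0.0100 + 0.0064 = 0.1914
B_glut = 1 / 0.1914 = 5.2247
Σp_cineᵢ² = 0.14² + 0.25² + 0.17² + 0.16² + 0.20² + 0.08² = 0.0196 + 0.0625 + 0.0289 + 0.0256 + 0.0400 + 0.0064 = 0.1830
B_cine = 1 / 0.1830 = 5.4645
Highest B → broadest niche (most generalist): Plethodon cinereus (B = 5.46).

Plethodon cinereus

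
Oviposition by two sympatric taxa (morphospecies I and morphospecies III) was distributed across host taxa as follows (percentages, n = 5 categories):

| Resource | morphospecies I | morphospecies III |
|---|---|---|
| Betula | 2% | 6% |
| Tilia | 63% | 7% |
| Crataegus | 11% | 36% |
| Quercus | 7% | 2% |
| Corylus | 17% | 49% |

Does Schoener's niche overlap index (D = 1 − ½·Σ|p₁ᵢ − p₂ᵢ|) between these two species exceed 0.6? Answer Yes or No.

No

Convert percentages to proportions (divide by 100).
Σ|p₁ᵢ − p₂ᵢ| = 0.04 + 0.56 + 0.25 + 0.05 + 0.32 = 1.22
D = 1 − ½ × 1.22 = 1 − 0.610 = 0.3900
D = 0.3900 < 0.6 → No.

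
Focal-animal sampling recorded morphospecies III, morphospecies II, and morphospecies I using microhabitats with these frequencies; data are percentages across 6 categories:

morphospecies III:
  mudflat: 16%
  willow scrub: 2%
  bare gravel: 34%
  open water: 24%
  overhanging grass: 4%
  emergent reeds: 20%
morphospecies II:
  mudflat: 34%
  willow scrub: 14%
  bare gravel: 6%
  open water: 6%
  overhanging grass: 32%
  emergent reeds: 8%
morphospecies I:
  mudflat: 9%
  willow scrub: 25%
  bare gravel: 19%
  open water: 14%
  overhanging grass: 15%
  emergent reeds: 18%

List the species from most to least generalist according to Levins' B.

morphospecies I > morphospecies III > morphospecies II

Convert percentages to proportions (divide by 100).
Σp_IIIᵢ² = 0.16² + 0.02² + 0.34² + 0.24² + 0.04² + 0.20² = 0.0256 + 0.0004 + 0.1156 + 0.0576 + 0.0016 + 0.0400 = 0.2408
B_III = 1 / 0.2408 = 4.1528
Σp_IIᵢ² = 0.34² + 0.14² + 0.06² + 0.06² + 0.32² + 0.08² = 0.1156 + 0.0196 + 0.0036 + 0.0036 + 0.1024 + 0.0064 = 0.2512
B_II = 1 / 0.2512 = 3.9809
Σp_Iᵢ² = 0.09² + 0.25² + 0.19² + 0.14² + 0.15² + 0.18² = 0.0081 + 0.0625 + 0.0361 + 0.0196 + 0.0225 + 0.0324 = 0.1812
B_I = 1 / 0.1812 = 5.5188
Ranking by B (broadest → narrowest): morphospecies I (5.52) > morphospecies III (4.15) > morphospecies II (3.98)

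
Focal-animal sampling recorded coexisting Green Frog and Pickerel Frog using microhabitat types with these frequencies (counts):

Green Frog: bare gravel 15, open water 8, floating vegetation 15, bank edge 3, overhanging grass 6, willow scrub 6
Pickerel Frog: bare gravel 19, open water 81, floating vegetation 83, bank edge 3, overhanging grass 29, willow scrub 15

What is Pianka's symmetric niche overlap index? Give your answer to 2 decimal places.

0.82

Proportions for Green Frog (n=53): 15/53=0.2830, 8/53=0.1509, 15/53=0.2830, 3/53=0.0566, 6/53=0.1132, 6/53=0.1132
Proportions for Pickerel Frog (n=230): 19/230=0.0826, 81/230=0.3522, 83/230=0.3609, 3/230=0.0130, 29/230=0.1261, 15/230=0.0652
Σ p₁ᵢp₂ᵢ = 0.023376 + 0.053147 + 0.102135 + 0.000736 + 0.014275 + 0.007381 = 0.201050
Σp_1ᵢ² = 0.2830² + 0.1509² + 0.2830² + 0.0566² + 0.1132² + 0.1132² = 0.080089 + 0.022771 + 0.080089 + 0.003204 + 0.012814 + 0.012814 = 0.211781
Σp_2ᵢ² = 0.0826² + 0.3522² + 0.3609² + 0.0130² + 0.1261² + 0.0652² = 0.006823 + 0.124045 + 0.130249 + 0.000169 + 0.015901 + 0.004251 = 0.281438
O = 0.201050 / √(0.211781 × 0.281438) = 0.201050 / 0.2441377 = 0.8235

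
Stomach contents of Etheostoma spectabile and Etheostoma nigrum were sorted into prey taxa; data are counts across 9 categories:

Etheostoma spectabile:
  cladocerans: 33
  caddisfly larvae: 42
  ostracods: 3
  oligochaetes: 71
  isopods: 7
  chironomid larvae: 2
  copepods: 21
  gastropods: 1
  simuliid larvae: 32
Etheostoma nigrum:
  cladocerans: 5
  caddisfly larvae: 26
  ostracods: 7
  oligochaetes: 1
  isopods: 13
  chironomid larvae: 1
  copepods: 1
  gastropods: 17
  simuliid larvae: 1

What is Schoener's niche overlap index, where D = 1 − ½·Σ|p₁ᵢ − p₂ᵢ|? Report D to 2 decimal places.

Proportions for Etheostoma spectabile (n=212): 33/212=0.1557, 42/212=0.1981, 3/212=0.0142, 71/212=0.3349, 7/212=0.0330, 2/212=0.0094, 21/212=0.0991, 1/212=0.0047, 32/212=0.1509
Proportions for Etheostoma nigrum (n=72): 5/72=0.0694, 26/72=0.3611, 7/72=0.0972, 1/72=0.0139, 13/72=0.1806, 1/72=0.0139, 1/72=0.0139, 17/72=0.2361, 1/72=0.0139
Σ|p₁ᵢ − p₂ᵢ| = 0.0863 + 0.1630 + 0.0830 + 0.3210 + 0.1476 + 0.0045 + 0.0852 + 0.2314 + 0.1370 = 1.2590
D = 1 − ½ × 1.2590 = 1 − 0.62950 = 0.37050

0.37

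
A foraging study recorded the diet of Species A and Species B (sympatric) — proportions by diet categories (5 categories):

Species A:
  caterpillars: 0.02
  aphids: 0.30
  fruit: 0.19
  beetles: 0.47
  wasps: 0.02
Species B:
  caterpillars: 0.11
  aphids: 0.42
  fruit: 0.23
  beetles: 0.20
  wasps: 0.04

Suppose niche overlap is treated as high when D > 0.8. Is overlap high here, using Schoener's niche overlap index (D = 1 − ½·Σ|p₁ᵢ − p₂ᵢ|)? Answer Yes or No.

No

Σ|p₁ᵢ − p₂ᵢ| = 0.09 + 0.12 + 0.04 + 0.27 + 0.02 = 0.54
D = 1 − ½ × 0.54 = 1 − 0.270 = 0.7300
D = 0.7300 < 0.8 → No.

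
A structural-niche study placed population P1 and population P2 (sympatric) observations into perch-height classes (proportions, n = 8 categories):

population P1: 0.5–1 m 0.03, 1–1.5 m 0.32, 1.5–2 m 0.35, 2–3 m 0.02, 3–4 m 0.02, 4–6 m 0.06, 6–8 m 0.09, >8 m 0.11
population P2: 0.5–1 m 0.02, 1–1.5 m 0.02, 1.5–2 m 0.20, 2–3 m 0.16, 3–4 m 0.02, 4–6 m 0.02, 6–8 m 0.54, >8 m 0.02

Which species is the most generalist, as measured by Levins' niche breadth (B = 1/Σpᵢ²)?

Σp_P1ᵢ² = 0.03² + 0.32² + 0.35² + 0.02² + 0.02² + 0.06² + 0.09² + 0.11² = 0.0009 + 0.1024 + 0.1225 + 0.0004 + 0.0004 + 0.0036 + 0.0081 + 0.0121 = 0.2504
B_P1 = 1 / 0.2504 = 3.9936
Σp_P2ᵢ² = 0.02² + 0.02² + 0.20² + 0.16² + 0.02² + 0.02² + 0.54² + 0.02² = 0.0004 + 0.0004 + 0.0400 + 0.0256 + 0.0004 + 0.0004 + 0.2916 + 0.0004 = 0.3592
B_P2 = 1 / 0.3592 = 2.7840
Highest B → broadest niche (most generalist): population P1 (B = 3.99).

population P1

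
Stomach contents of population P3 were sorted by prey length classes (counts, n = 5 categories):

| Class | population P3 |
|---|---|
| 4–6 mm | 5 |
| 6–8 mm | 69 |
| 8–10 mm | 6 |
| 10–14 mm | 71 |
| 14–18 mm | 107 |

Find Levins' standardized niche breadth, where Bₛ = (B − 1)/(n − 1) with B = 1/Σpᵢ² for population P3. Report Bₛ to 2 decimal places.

0.53

Proportions for population P3 (n=258): 5/258=0.0194, 69/258=0.2674, 6/258=0.0233, 71/258=0.2752, 107/258=0.4147
Σpᵢ² = 0.0194² + 0.2674² + 0.0233² + 0.2752² + 0.4147² = 0.000376 + 0.071503 + 0.000543 + 0.075735 + 0.171976 = 0.320133
B = 1 / 0.320133 = 3.1237
Bₛ = (B − 1)/(n − 1) = (3.1237 − 1)/(5 − 1) = 2.1237/4 = 0.5309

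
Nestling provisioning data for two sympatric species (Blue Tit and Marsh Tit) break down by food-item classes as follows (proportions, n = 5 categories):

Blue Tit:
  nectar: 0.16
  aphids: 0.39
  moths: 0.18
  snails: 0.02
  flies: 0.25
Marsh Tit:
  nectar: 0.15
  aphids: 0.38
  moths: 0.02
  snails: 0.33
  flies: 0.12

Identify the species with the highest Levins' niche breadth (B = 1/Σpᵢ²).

Blue Tit

Σp_Blueᵢ² = 0.16² + 0.39² + 0.18² + 0.02² + 0.25² = 0.0256 + 0.1521 + 0.0324 + 0.0004 + 0.0625 = 0.2730
B_Blue = 1 / 0.2730 = 3.6630
Σp_Marsᵢ² = 0.15² + 0.38² + 0.02² + 0.33² + 0.12² = 0.0225 + 0.1444 + 0.0004 + 0.1089 + 0.0144 = 0.2906
B_Mars = 1 / 0.2906 = 3.4412
Highest B → broadest niche (most generalist): Blue Tit (B = 3.66).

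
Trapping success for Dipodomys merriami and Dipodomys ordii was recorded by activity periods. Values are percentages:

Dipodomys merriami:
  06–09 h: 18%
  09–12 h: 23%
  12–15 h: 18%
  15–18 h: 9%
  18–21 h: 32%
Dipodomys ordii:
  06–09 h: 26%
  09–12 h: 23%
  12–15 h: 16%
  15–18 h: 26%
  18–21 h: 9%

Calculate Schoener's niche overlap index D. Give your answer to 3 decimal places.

0.750

Convert percentages to proportions (divide by 100).
Σ|p₁ᵢ − p₂ᵢ| = 0.08 + 0.00 + 0.02 + 0.17 + 0.23 = 0.50
D = 1 − ½ × 0.50 = 1 − 0.250 = 0.75000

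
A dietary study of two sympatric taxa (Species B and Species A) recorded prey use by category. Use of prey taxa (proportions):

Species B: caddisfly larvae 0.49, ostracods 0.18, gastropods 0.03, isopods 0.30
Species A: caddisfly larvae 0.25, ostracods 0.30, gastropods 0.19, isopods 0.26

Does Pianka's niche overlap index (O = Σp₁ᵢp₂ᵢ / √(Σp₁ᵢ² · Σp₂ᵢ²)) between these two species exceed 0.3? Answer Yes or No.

Σ p₁ᵢp₂ᵢ = 0.1225 + 0.0540 + 0.0057 + 0.0780 = 0.2602
Σp_1ᵢ² = 0.49² + 0.18² + 0.03² + 0.30² = 0.2401 + 0.0324 + 0.0009 + 0.0900 = 0.3634
Σp_2ᵢ² = 0.25² + 0.30² + 0.19² + 0.26² = 0.0625 + 0.0900 + 0.0361 + 0.0676 = 0.2562
O = 0.2602 / √(0.3634 × 0.2562) = 0.2602 / 0.30513 = 0.8528
O = 0.8528 > 0.3 → Yes.

Yes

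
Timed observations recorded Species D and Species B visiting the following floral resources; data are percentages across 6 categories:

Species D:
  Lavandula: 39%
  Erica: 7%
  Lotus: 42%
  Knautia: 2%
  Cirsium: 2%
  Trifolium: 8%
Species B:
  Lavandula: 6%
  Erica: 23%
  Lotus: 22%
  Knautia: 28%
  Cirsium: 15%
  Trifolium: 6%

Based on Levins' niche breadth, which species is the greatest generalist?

Convert percentages to proportions (divide by 100).
Σp_Dᵢ² = 0.39² + 0.07² + 0.42² + 0.02² + 0.02² + 0.08² = 0.1521 + 0.0049 + 0.1764 + 0.0004 + 0.0004 + 0.0064 = 0.3406
B_D = 1 / 0.3406 = 2.9360
Σp_Bᵢ² = 0.06² + 0.23² + 0.22² + 0.28² + 0.15² + 0.06² = 0.0036 + 0.0529 + 0.0484 + 0.0784 + 0.0225 + 0.0036 = 0.2094
B_B = 1 / 0.2094 = 4.7755
Highest B → broadest niche (most generalist): Species B (B = 4.78).

Species B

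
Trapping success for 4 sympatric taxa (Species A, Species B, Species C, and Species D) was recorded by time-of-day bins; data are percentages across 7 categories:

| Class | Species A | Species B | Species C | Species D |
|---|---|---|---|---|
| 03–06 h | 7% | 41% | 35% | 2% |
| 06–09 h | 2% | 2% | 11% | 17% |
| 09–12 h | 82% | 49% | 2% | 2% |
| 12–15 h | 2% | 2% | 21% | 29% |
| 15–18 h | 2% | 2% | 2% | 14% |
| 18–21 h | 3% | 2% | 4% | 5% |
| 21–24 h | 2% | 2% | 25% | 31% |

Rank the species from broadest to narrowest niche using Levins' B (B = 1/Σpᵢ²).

Convert percentages to proportions (divide by 100).
Σp_Aᵢ² = 0.07² + 0.02² + 0.82² + 0.02² + 0.02² + 0.03² + 0.02² = 0.0049 + 0.0004 + 0.6724 + 0.0004 + 0.0004 + 0.0009 + 0.0004 = 0.6798
B_A = 1 / 0.6798 = 1.4710
Σp_Bᵢ² = 0.41² + 0.02² + 0.49² + 0.02² + 0.02² + 0.02² + 0.02² = 0.1681 + 0.0004 + 0.2401 + 0.0004 + 0.0004 + 0.0004 + 0.0004 = 0.4102
B_B = 1 / 0.4102 = 2.4378
Σp_Cᵢ² = 0.35² + 0.11² + 0.02² + 0.21² + 0.02² + 0.04² + 0.25² = 0.1225 + 0.0121 + 0.0004 + 0.0441 + 0.0004 + 0.0016 + 0.0625 = 0.2436
B_C = 1 / 0.2436 = 4.1051
Σp_Dᵢ² = 0.02² + 0.17² + 0.02² + 0.29² + 0.14² + 0.05² + 0.31² = 0.0004 + 0.0289 + 0.0004 + 0.0841 + 0.0196 + 0.0025 + 0.0961 = 0.2320
B_D = 1 / 0.2320 = 4.3103
Ranking by B (broadest → narrowest): Species D (4.31) > Species C (4.11) > Species B (2.44) > Species A (1.47)

Species D > Species C > Species B > Species A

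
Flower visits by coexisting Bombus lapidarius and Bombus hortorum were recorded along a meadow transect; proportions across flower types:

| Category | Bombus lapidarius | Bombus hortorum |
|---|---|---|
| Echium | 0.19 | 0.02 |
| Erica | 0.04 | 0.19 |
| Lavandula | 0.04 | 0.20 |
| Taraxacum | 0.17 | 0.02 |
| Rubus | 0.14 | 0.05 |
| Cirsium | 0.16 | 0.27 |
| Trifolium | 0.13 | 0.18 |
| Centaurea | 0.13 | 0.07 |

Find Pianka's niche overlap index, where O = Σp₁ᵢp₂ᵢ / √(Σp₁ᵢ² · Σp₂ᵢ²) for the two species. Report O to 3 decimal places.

0.632

Σ p₁ᵢp₂ᵢ = 0.0038 + 0.0076 + 0.0080 + 0.0034 + 0.0070 + 0.0432 + 0.0234 + 0.0091 = 0.1055
Σp_1ᵢ² = 0.19² + 0.04² + 0.04² + 0.17² + 0.14² + 0.16² + 0.13² + 0.13² = 0.0361 + 0.0016 + 0.0016 + 0.0289 + 0.0196 + 0.0256 + 0.0169 + 0.0169 = 0.1472
Σp_2ᵢ² = 0.02² + 0.19² + 0.20² + 0.02² + 0.05² + 0.27² + 0.18² + 0.07² = 0.0004 + 0.0361 + 0.0400 + 0.0004 + 0.0025 + 0.0729 + 0.0324 + 0.0049 = 0.1896
O = 0.1055 / √(0.1472 × 0.1896) = 0.1055 / 0.167060 = 0.63151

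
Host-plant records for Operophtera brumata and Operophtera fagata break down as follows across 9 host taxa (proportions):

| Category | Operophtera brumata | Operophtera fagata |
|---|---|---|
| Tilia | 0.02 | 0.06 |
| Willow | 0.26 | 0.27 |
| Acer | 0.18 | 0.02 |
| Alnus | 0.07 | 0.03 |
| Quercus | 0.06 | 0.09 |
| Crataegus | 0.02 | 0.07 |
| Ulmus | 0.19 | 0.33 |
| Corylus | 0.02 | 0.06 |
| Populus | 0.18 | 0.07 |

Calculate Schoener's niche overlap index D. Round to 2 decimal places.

0.69

Σ|p₁ᵢ − p₂ᵢ| = 0.04 + 0.01 + 0.16 + 0.04 + 0.03 + 0.05 + 0.14 + 0.04 + 0.11 = 0.62
D = 1 − ½ × 0.62 = 1 − 0.310 = 0.6900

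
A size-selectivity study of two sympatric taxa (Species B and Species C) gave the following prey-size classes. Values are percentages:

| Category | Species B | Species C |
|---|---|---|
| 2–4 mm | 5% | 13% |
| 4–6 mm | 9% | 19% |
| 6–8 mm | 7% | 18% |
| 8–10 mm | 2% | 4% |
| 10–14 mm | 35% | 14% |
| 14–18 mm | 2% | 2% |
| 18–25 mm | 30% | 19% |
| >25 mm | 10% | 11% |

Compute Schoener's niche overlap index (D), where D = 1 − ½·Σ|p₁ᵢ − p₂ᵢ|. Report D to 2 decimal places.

Convert percentages to proportions (divide by 100).
Σ|p₁ᵢ − p₂ᵢ| = 0.08 + 0.10 + 0.11 + 0.02 + 0.21 + 0.00 + 0.11 + 0.01 = 0.64
D = 1 − ½ × 0.64 = 1 − 0.320 = 0.6800

0.68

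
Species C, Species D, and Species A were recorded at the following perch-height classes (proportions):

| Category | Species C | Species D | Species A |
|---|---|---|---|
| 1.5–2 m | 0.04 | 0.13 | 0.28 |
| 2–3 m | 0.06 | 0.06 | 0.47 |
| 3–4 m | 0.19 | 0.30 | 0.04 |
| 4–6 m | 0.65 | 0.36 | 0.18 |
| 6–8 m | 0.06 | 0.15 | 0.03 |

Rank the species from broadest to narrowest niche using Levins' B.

Species D > Species A > Species C

Σp_Cᵢ² = 0.04² + 0.06² + 0.19² + 0.65² + 0.06² = 0.0016 + 0.0036 + 0.0361 + 0.4225 + 0.0036 = 0.4674
B_C = 1 / 0.4674 = 2.1395
Σp_Dᵢ² = 0.13² + 0.06² + 0.30² + 0.36² + 0.15² = 0.0169 + 0.0036 + 0.0900 + 0.1296 + 0.0225 = 0.2626
B_D = 1 / 0.2626 = 3.8081
Σp_Aᵢ² = 0.28² + 0.47² + 0.04² + 0.18² + 0.03² = 0.0784 + 0.2209 + 0.0016 + 0.0324 + 0.0009 = 0.3342
B_A = 1 / 0.3342 = 2.9922
Ranking by B (broadest → narrowest): Species D (3.81) > Species A (2.99) > Species C (2.14)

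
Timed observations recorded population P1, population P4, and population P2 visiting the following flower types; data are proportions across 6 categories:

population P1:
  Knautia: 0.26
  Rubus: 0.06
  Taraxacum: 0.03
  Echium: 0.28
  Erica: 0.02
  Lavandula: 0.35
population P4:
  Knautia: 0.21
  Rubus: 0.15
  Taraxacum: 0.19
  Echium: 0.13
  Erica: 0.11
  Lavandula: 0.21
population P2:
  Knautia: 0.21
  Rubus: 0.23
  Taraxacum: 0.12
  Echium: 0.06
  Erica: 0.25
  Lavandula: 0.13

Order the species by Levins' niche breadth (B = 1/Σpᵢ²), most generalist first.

population P4 > population P2 > population P1

Σp_P1ᵢ² = 0.26² + 0.06² + 0.03² + 0.28² + 0.02² + 0.35² = 0.0676 + 0.0036 + 0.0009 + 0.0784 + 0.0004 + 0.1225 = 0.2734
B_P1 = 1 / 0.2734 = 3.6576
Σp_P4ᵢ² = 0.21² + 0.15² + 0.19² + 0.13² + 0.11² + 0.21² = 0.0441 + 0.0225 + 0.0361 + 0.0169 + 0.0121 + 0.0441 = 0.1758
B_P4 = 1 / 0.1758 = 5.6883
Σp_P2ᵢ² = 0.21² + 0.23² + 0.12² + 0.06² + 0.25² + 0.13² = 0.0441 + 0.0529 + 0.0144 + 0.0036 + 0.0625 + 0.0169 = 0.1944
B_P2 = 1 / 0.1944 = 5.1440
Ranking by B (broadest → narrowest): population P4 (5.69) > population P2 (5.14) > population P1 (3.66)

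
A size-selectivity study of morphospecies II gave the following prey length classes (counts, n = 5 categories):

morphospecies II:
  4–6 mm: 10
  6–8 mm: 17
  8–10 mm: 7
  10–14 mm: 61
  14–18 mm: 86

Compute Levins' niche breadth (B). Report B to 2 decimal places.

Proportions for morphospecies II (n=181): 10/181=0.0552, 17/181=0.0939, 7/181=0.0387, 61/181=0.3370, 86/181=0.4751
Σpᵢ² = 0.0552² + 0.0939² + 0.0387² + 0.3370² + 0.4751² = 0.003047 + 0.008817 + 0.001498 + 0.113569 + 0.225720 = 0.352651
B = 1 / 0.352651 = 2.8357

2.84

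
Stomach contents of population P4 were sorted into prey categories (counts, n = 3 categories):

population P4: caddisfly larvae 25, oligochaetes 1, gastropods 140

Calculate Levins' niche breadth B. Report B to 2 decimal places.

Proportions for population P4 (n=166): 25/166=0.1506, 1/166=0.0060, 140/166=0.8434
Σpᵢ² = 0.1506² + 0.0060² + 0.8434² = 0.022680 + 0.000036 + 0.711324 = 0.734040
B = 1 / 0.734040 = 1.3623

1.36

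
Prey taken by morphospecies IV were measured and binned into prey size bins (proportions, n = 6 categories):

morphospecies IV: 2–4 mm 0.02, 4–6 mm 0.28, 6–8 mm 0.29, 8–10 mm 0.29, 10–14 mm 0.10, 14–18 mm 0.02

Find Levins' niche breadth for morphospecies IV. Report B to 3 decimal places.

Σpᵢ² = 0.02² + 0.28² + 0.29² + 0.29² + 0.10² + 0.02² = 0.0004 + 0.0784 + 0.0841 + 0.0841 + 0.0100 + 0.0004 = 0.2574
B = 1 / 0.2574 = 3.88500

3.885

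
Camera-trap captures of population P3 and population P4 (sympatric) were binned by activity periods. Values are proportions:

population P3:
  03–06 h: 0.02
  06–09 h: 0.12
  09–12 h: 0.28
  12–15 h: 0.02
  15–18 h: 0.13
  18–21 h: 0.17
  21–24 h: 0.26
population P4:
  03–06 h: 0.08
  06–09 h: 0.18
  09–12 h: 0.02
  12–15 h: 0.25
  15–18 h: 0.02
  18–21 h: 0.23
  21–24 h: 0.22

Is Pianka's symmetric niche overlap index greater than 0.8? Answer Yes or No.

Σ p₁ᵢp₂ᵢ = 0.0016 + 0.0216 + 0.0056 + 0.0050 + 0.0026 + 0.0391 + 0.0572 = 0.1327
Σp_1ᵢ² = 0.02² + 0.12² + 0.28² + 0.02² + 0.13² + 0.17² + 0.26² = 0.0004 + 0.0144 + 0.0784 + 0.0004 + 0.0169 + 0.0289 + 0.0676 = 0.2070
Σp_2ᵢ² = 0.08² + 0.18² + 0.02² + 0.25² + 0.02² + 0.23² + 0.22² = 0.0064 + 0.0324 + 0.0004 + 0.0625 + 0.0004 + 0.0529 + 0.0484 = 0.2034
O = 0.1327 / √(0.2070 × 0.2034) = 0.1327 / 0.20519 = 0.6467
O = 0.6467 < 0.8 → No.

No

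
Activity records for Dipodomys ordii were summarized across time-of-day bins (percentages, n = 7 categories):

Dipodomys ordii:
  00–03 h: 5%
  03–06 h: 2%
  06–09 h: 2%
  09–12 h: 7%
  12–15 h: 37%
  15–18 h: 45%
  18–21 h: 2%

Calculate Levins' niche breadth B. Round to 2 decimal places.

Convert percentages to proportions (divide by 100).
Σpᵢ² = 0.05² + 0.02² + 0.02² + 0.07² + 0.37² + 0.45² + 0.02² = 0.0025 + 0.0004 + 0.0004 + 0.0049 + 0.1369 + 0.2025 + 0.0004 = 0.3480
B = 1 / 0.3480 = 2.8736

2.87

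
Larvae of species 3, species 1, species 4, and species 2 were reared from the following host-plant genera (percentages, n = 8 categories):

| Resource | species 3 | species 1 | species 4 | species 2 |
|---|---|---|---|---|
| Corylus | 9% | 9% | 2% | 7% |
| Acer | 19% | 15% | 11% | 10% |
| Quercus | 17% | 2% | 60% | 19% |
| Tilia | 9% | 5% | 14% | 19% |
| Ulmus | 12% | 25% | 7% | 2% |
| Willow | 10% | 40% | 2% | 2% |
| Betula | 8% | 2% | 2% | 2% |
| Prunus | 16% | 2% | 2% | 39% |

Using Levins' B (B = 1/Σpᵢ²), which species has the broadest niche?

Convert percentages to proportions (divide by 100).
Σp_3ᵢ² = 0.09² + 0.19² + 0.17² + 0.09² + 0.12² + 0.10² + 0.08² + 0.16² = 0.0081 + 0.0361 + 0.0289 + 0.0081 + 0.0144 + 0.0100 + 0.0064 + 0.0256 = 0.1376
B_3 = 1 / 0.1376 = 7.2674
Σp_1ᵢ² = 0.09² + 0.15² + 0.02² + 0.05² + 0.25² + 0.40² + 0.02² + 0.02² = 0.0081 + 0.0225 + 0.0004 + 0.0025 + 0.0625 + 0.1600 + 0.0004 + 0.0004 = 0.2568
B_1 = 1 / 0.2568 = 3.8941
Σp_4ᵢ² = 0.02² + 0.11² + 0.60² + 0.14² + 0.07² + 0.02² + 0.02² + 0.02² = 0.0004 + 0.0121 + 0.3600 + 0.0196 + 0.0049 + 0.0004 + 0.0004 + 0.0004 = 0.3982
B_4 = 1 / 0.3982 = 2.5113
Σp_2ᵢ² = 0.07² + 0.10² + 0.19² + 0.19² + 0.02² + 0.02² + 0.02² + 0.39² = 0.0049 + 0.0100 + 0.0361 + 0.0361 + 0.0004 + 0.0004 + 0.0004 + 0.1521 = 0.2404
B_2 = 1 / 0.2404 = 4.1597
Highest B → broadest niche (most generalist): species 3 (B = 7.27).

species 3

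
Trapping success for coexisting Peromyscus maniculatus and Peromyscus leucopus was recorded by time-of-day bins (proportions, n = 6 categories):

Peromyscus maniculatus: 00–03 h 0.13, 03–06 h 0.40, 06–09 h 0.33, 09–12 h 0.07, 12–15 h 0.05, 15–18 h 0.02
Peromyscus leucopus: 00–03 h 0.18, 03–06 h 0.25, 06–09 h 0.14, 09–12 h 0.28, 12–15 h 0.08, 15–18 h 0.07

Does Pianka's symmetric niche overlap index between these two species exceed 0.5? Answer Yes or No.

Σ p₁ᵢp₂ᵢ = 0.0234 + 0.1000 + 0.0462 + 0.0196 + 0.0040 + 0.0014 = 0.1946
Σp_1ᵢ² = 0.13² + 0.40² + 0.33² + 0.07² + 0.05² + 0.02² = 0.0169 + 0.1600 + 0.1089 + 0.0049 + 0.0025 + 0.0004 = 0.2936
Σp_2ᵢ² = 0.18² + 0.25² + 0.14² + 0.28² + 0.08² + 0.07² = 0.0324 + 0.0625 + 0.0196 + 0.0784 + 0.0064 + 0.0049 = 0.2042
O = 0.1946 / √(0.2936 × 0.2042) = 0.1946 / 0.24485 = 0.7948
O = 0.7948 > 0.5 → Yes.

Yes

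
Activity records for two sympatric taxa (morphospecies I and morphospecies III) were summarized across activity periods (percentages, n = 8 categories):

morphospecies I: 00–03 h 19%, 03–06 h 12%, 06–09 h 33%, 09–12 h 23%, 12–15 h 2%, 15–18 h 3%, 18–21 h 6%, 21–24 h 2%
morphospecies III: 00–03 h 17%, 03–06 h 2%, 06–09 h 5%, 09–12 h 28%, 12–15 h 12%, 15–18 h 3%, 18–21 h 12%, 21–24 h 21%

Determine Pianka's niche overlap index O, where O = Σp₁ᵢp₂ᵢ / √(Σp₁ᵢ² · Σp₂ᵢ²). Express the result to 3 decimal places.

0.651

Convert percentages to proportions (divide by 100).
Σ p₁ᵢp₂ᵢ = 0.0323 + 0.0024 + 0.0165 + 0.0644 + 0.0024 + 0.0009 + 0.0072 + 0.0042 = 0.1303
Σp_1ᵢ² = 0.19² + 0.12² + 0.33² + 0.23² + 0.02² + 0.03² + 0.06² + 0.02² = 0.0361 + 0.0144 + 0.1089 + 0.0529 + 0.0004 + 0.0009 + 0.0036 + 0.0004 = 0.2176
Σp_2ᵢ² = 0.17² + 0.02² + 0.05² + 0.28² + 0.12² + 0.03² + 0.12² + 0.21² = 0.0289 + 0.0004 + 0.0025 + 0.0784 + 0.0144 + 0.0009 + 0.0144 + 0.0441 = 0.1840
O = 0.1303 / √(0.2176 × 0.1840) = 0.1303 / 0.200096 = 0.65119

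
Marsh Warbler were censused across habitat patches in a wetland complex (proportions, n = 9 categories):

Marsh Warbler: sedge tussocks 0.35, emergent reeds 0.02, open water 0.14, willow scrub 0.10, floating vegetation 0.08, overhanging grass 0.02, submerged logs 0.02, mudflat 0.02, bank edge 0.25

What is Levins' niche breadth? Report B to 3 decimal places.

4.492

Σpᵢ² = 0.35² + 0.02² + 0.14² + 0.10² + 0.08² + 0.02² + 0.02² + 0.02² + 0.25² = 0.1225 + 0.0004 + 0.0196 + 0.0100 + 0.0064 + 0.0004 + 0.0004 + 0.0004 + 0.0625 = 0.2226
B = 1 / 0.2226 = 4.49236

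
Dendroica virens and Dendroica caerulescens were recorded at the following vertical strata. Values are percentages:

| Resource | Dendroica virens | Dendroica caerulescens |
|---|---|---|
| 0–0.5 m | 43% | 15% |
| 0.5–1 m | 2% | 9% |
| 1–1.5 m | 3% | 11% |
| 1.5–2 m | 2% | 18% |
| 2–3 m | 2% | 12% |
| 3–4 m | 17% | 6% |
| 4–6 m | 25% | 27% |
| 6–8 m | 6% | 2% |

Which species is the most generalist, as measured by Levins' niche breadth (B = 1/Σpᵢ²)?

Dendroica caerulescens

Convert percentages to proportions (divide by 100).
Σp_vireᵢ² = 0.43² + 0.02² + 0.03² + 0.02² + 0.02² + 0.17² + 0.25² + 0.06² = 0.1849 + 0.0004 + 0.0009 + 0.0004 + 0.0004 + 0.0289 + 0.0625 + 0.0036 = 0.2820
B_vire = 1 / 0.2820 = 3.5461
Σp_caerᵢ² = 0.15² + 0.09² + 0.11² + 0.18² + 0.12² + 0.06² + 0.27² + 0.02² = 0.0225 + 0.0081 + 0.0121 + 0.0324 + 0.0144 + 0.0036 + 0.0729 + 0.0004 = 0.1664
B_caer = 1 / 0.1664 = 6.0096
Highest B → broadest niche (most generalist): Dendroica caerulescens (B = 6.01).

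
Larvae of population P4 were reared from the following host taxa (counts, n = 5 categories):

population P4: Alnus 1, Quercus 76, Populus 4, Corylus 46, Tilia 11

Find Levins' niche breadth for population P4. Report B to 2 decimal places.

2.37

Proportions for population P4 (n=138): 1/138=0.0072, 76/138=0.5507, 4/138=0.0290, 46/138=0.3333, 11/138=0.0797
Σpᵢ² = 0.0072² + 0.5507² + 0.0290² + 0.3333² + 0.0797² = 0.000052 + 0.303270 + 0.000841 + 0.111089 + 0.006352 = 0.421604
B = 1 / 0.421604 = 2.3719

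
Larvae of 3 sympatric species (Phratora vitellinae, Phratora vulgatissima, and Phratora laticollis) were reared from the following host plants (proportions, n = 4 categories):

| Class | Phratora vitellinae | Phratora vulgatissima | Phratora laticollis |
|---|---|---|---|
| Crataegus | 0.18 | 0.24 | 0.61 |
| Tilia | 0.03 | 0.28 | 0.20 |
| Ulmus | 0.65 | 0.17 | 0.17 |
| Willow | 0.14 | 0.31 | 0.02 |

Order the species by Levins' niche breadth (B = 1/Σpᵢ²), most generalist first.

Phratora vulgatissima > Phratora laticollis > Phratora vitellinae

Σp_viteᵢ² = 0.18² + 0.03² + 0.65² + 0.14² = 0.0324 + 0.0009 + 0.4225 + 0.0196 = 0.4754
B_vite = 1 / 0.4754 = 2.1035
Σp_vulgᵢ² = 0.24² + 0.28² + 0.17² + 0.31² = 0.0576 + 0.0784 + 0.0289 + 0.0961 = 0.2610
B_vulg = 1 / 0.2610 = 3.8314
Σp_latiᵢ² = 0.61² + 0.20² + 0.17² + 0.02² = 0.3721 + 0.0400 + 0.0289 + 0.0004 = 0.4414
B_lati = 1 / 0.4414 = 2.2655
Ranking by B (broadest → narrowest): Phratora vulgatissima (3.83) > Phratora laticollis (2.27) > Phratora vitellinae (2.10)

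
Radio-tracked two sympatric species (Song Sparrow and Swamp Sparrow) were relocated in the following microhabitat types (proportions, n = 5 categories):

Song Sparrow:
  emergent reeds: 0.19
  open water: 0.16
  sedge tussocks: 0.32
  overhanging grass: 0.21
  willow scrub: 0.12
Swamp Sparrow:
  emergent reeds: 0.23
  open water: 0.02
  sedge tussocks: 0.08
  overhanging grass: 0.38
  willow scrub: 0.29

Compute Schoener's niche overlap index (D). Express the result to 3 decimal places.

Σ|p₁ᵢ − p₂ᵢ| = 0.04 + 0.14 + 0.24 + 0.17 + 0.17 = 0.76
D = 1 − ½ × 0.76 = 1 − 0.380 = 0.62000

0.620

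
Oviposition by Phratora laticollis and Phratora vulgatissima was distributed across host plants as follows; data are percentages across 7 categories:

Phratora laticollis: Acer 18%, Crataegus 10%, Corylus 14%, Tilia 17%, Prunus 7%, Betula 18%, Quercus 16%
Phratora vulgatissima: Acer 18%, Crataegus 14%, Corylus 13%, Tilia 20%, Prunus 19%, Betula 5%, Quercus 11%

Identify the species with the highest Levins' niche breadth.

Convert percentages to proportions (divide by 100).
Σp_latiᵢ² = 0.18² + 0.10² + 0.14² + 0.17² + 0.07² + 0.18² + 0.16² = 0.0324 + 0.0100 + 0.0196 + 0.0289 + 0.0049 + 0.0324 + 0.0256 = 0.1538
B_lati = 1 / 0.1538 = 6.5020
Σp_vulgᵢ² = 0.18² + 0.14² + 0.13² + 0.20² + 0.19² + 0.05² + 0.11² = 0.0324 + 0.0196 + 0.0169 + 0.0400 + 0.0361 + 0.0025 + 0.0121 = 0.1596
B_vulg = 1 / 0.1596 = 6.2657
Highest B → broadest niche (most generalist): Phratora laticollis (B = 6.50).

Phratora laticollis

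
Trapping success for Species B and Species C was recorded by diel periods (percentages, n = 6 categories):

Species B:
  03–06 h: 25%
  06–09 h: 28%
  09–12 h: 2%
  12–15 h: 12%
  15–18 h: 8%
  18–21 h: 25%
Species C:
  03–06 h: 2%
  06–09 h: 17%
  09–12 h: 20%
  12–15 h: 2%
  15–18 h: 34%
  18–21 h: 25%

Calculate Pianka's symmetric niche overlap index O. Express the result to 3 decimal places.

0.630

Convert percentages to proportions (divide by 100).
Σ p₁ᵢp₂ᵢ = 0.0050 + 0.0476 + 0.0040 + 0.0024 + 0.0272 + 0.0625 = 0.1487
Σp_1ᵢ² = 0.25² + 0.28² + 0.02² + 0.12² + 0.08² + 0.25² = 0.0625 + 0.0784 + 0.0004 + 0.0144 + 0.0064 + 0.0625 = 0.2246
Σp_2ᵢ² = 0.02² + 0.17² + 0.20² + 0.02² + 0.34² + 0.25² = 0.0004 + 0.0289 + 0.0400 + 0.0004 + 0.1156 + 0.0625 = 0.2478
O = 0.1487 / √(0.2246 × 0.2478) = 0.1487 / 0.235915 = 0.63031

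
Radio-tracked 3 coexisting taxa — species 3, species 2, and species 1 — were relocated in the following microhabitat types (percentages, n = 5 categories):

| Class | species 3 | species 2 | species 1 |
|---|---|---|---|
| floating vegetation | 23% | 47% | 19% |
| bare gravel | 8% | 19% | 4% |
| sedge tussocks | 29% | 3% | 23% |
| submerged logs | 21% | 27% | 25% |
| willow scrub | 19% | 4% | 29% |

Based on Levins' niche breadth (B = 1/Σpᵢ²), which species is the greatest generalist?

Convert percentages to proportions (divide by 100).
Σp_3ᵢ² = 0.23² + 0.08² + 0.29² + 0.21² + 0.19² = 0.0529 + 0.0064 + 0.0841 + 0.0441 + 0.0361 = 0.2236
B_3 = 1 / 0.2236 = 4.4723
Σp_2ᵢ² = 0.47² + 0.19² + 0.03² + 0.27² + 0.04² = 0.2209 + 0.0361 + 0.0009 + 0.0729 + 0.0016 = 0.3324
B_2 = 1 / 0.3324 = 3.0084
Σp_1ᵢ² = 0.19² + 0.04² + 0.23² + 0.25² + 0.29² = 0.0361 + 0.0016 + 0.0529 + 0.0625 + 0.0841 = 0.2372
B_1 = 1 / 0.2372 = 4.2159
Highest B → broadest niche (most generalist): species 3 (B = 4.47).

species 3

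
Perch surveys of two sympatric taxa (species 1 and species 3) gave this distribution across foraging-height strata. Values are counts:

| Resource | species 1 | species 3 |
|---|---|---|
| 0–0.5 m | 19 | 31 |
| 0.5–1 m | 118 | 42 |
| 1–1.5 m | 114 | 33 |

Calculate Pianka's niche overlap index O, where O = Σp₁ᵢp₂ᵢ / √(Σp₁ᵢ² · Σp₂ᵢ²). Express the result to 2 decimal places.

Proportions for species 1 (n=251): 19/251=0.0757, 118/251=0.4701, 114/251=0.4542
Proportions for species 3 (n=106): 31/106=0.2925, 42/106=0.3962, 33/106=0.3113
Σ p₁ᵢp₂ᵢ = 0.022142 + 0.186254 + 0.141392 = 0.349788
Σp_1ᵢ² = 0.0757² + 0.4701² + 0.4542² = 0.005730 + 0.220994 + 0.206298 = 0.433022
Σp_2ᵢ² = 0.2925² + 0.3962² + 0.3113² = 0.085556 + 0.156974 + 0.096908 = 0.339438
O = 0.349788 / √(0.433022 × 0.339438) = 0.349788 / 0.3833851 = 0.9124

0.91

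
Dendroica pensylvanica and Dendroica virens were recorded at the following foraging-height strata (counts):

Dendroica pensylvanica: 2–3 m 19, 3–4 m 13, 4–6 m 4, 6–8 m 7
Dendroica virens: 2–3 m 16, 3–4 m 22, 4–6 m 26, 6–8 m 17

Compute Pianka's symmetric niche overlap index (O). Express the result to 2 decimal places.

0.81

Proportions for Dendroica pensylvanica (n=43): 19/43=0.4419, 13/43=0.3023, 4/43=0.0930, 7/43=0.1628
Proportions for Dendroica virens (n=81): 16/81=0.1975, 22/81=0.2716, 26/81=0.3210, 17/81=0.2099
Σ p₁ᵢp₂ᵢ = 0.087275 + 0.082105 + 0.029853 + 0.034172 = 0.233405
Σp_1ᵢ² = 0.4419² + 0.3023² + 0.0930² + 0.1628² = 0.195276 + 0.091385 + 0.008649 + 0.026504 = 0.321814
Σp_2ᵢ² = 0.1975² + 0.2716² + 0.3210² + 0.2099² = 0.039006 + 0.073767 + 0.103041 + 0.044058 = 0.259872
O = 0.233405 / √(0.321814 × 0.259872) = 0.233405 / 0.2891893 = 0.8071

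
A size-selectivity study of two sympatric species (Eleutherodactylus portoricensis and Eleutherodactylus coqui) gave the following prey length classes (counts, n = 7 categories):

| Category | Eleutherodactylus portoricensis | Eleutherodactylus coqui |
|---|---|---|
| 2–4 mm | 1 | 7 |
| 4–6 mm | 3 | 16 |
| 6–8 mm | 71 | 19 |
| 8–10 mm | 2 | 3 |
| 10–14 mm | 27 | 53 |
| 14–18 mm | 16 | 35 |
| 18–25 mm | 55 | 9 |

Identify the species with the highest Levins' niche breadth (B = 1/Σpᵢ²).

Eleutherodactylus coqui

Proportions for Eleutherodactylus portoricensis (n=175): 1/175=0.0057, 3/175=0.0171, 71/175=0.4057, 2/175=0.0114, 27/175=0.1543, 16/175=0.0914, 55/175=0.3143
Proportions for Eleutherodactylus coqui (n=142): 7/142=0.0493, 16/142=0.1127, 19/142=0.1338, 3/142=0.0211, 53/142=0.3732, 35/142=0.2465, 9/142=0.0634
Σp_portᵢ² = 0.0057² + 0.0171² + 0.4057² + 0.0114² + 0.1543² + 0.0914² + 0.3143² = 0.000032 + 0.000292 + 0.164592 + 0.000130 + 0.023808 + 0.008354 + 0.098784 = 0.295992
B_port = 1 / 0.295992 = 3.3785
Σp_coquᵢ² = 0.0493² + 0.1127² + 0.1338² + 0.0211² + 0.3732² + 0.2465² + 0.0634² = 0.002430 + 0.012701 + 0.017902 + 0.000445 + 0.139278 + 0.060762 + 0.004020 = 0.237538
B_coqu = 1 / 0.237538 = 4.2099
Highest B → broadest niche (most generalist): Eleutherodactylus coqui (B = 4.21).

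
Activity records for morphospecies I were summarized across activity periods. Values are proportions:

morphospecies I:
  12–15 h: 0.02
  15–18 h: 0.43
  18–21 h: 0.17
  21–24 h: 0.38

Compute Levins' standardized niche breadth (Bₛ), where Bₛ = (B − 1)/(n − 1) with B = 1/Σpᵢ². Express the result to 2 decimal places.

Σpᵢ² = 0.02² + 0.43² + 0.17² + 0.38² = 0.0004 + 0.1849 + 0.0289 + 0.1444 = 0.3586
B = 1 / 0.3586 = 2.7886
Bₛ = (B − 1)/(n − 1) = (2.7886 − 1)/(4 − 1) = 1.7886/3 = 0.5962

0.60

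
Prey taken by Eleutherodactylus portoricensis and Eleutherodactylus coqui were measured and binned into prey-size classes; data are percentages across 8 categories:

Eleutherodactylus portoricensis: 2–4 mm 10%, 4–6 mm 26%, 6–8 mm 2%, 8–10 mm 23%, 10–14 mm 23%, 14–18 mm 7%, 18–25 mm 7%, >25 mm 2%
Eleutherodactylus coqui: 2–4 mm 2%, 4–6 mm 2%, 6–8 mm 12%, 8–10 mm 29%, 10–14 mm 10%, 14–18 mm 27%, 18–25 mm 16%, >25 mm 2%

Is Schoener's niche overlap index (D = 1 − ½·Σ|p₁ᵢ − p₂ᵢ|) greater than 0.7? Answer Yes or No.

No

Convert percentages to proportions (divide by 100).
Σ|p₁ᵢ − p₂ᵢ| = 0.08 + 0.24 + 0.10 + 0.06 + 0.13 + 0.20 + 0.09 + 0.00 = 0.90
D = 1 − ½ × 0.90 = 1 − 0.450 = 0.5500
D = 0.5500 < 0.7 → No.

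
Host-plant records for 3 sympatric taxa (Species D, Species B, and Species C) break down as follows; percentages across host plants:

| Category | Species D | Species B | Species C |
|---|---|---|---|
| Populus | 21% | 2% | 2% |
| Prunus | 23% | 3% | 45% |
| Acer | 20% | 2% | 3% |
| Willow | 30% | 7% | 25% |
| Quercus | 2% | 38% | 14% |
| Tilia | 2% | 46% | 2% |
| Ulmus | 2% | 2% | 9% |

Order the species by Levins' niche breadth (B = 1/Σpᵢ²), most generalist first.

Species D > Species C > Species B

Convert percentages to proportions (divide by 100).
Σp_Dᵢ² = 0.21² + 0.23² + 0.20² + 0.30² + 0.02² + 0.02² + 0.02² = 0.0441 + 0.0529 + 0.0400 + 0.0900 + 0.0004 + 0.0004 + 0.0004 = 0.2282
B_D = 1 / 0.2282 = 4.3821
Σp_Bᵢ² = 0.02² + 0.03² + 0.02² + 0.07² + 0.38² + 0.46² + 0.02² = 0.0004 + 0.0009 + 0.0004 + 0.0049 + 0.1444 + 0.2116 + 0.0004 = 0.3630
B_B = 1 / 0.3630 = 2.7548
Σp_Cᵢ² = 0.02² + 0.45² + 0.03² + 0.25² + 0.14² + 0.02² + 0.09² = 0.0004 + 0.2025 + 0.0009 + 0.0625 + 0.0196 + 0.0004 + 0.0081 = 0.2944
B_C = 1 / 0.2944 = 3.3967
Ranking by B (broadest → narrowest): Species D (4.38) > Species C (3.40) > Species B (2.75)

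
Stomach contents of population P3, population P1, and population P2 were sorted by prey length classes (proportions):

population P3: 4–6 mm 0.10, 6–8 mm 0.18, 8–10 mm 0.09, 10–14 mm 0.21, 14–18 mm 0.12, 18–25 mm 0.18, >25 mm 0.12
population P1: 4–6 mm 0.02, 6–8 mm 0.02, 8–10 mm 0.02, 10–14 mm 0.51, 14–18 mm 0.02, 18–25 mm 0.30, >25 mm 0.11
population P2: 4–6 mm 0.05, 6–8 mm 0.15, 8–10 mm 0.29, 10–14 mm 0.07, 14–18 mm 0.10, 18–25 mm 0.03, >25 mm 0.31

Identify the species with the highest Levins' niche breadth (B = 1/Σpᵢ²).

population P3

Σp_P3ᵢ² = 0.10² + 0.18² + 0.09² + 0.21² + 0.12² + 0.18² + 0.12² = 0.0100 + 0.0324 + 0.0081 + 0.0441 + 0.0144 + 0.0324 + 0.0144 = 0.1558
B_P3 = 1 / 0.1558 = 6.4185
Σp_P1ᵢ² = 0.02² + 0.02² + 0.02² + 0.51² + 0.02² + 0.30² + 0.11² = 0.0004 + 0.0004 + 0.0004 + 0.2601 + 0.0004 + 0.0900 + 0.0121 = 0.3638
B_P1 = 1 / 0.3638 = 2.7488
Σp_P2ᵢ² = 0.05² + 0.15² + 0.29² + 0.07² + 0.10² + 0.03² + 0.31² = 0.0025 + 0.0225 + 0.0841 + 0.0049 + 0.0100 + 0.0009 + 0.0961 = 0.2210
B_P2 = 1 / 0.2210 = 4.5249
Highest B → broadest niche (most generalist): population P3 (B = 6.42).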